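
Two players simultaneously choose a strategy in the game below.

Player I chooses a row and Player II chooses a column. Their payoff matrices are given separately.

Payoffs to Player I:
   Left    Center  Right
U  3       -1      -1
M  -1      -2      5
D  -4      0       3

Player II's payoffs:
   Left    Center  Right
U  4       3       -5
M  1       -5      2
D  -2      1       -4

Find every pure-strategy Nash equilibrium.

The pure Nash equilibria are (U, Left), (M, Right), (D, Center).

Player I against Left: payoffs 3, -1, -4 → best response U.
Player I against Center: payoffs -1, -2, 0 → best response D.
Player I against Right: payoffs -1, 5, 3 → best response M.
Player II against U: payoffs 4, 3, -5 → best response Left.
Player II against M: payoffs 1, -5, 2 → best response Right.
Player II against D: payoffs -2, 1, -4 → best response Center.
Mutual best responses: (U, Left); (M, Right); (D, Center).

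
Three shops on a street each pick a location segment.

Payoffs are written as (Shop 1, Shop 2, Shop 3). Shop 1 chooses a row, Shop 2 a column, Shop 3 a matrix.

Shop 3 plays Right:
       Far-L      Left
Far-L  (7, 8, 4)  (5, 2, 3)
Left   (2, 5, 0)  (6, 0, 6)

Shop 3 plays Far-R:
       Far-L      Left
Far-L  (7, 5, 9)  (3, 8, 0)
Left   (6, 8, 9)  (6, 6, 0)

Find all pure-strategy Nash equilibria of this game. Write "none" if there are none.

none

For each player, find the best response to each opponent profile; mutual best responses are the pure NE.
Shop 1 against (Far-L, Right): payoffs 7, 2 → best response Far-L.
Shop 1 against (Far-L, Far-R): payoffs 7, 6 → best response Far-L.
Shop 1 against (Left, Right): payoffs 5, 6 → best response Left.
Shop 1 against (Left, Far-R): payoffs 3, 6 → best response Left.
Shop 2 against (Far-L, Right): payoffs 8, 2 → best response Far-L.
Shop 2 against (Far-L, Far-R): payoffs 5, 8 → best response Left.
Shop 2 against (Left, Right): payoffs 5, 0 → best response Far-L.
Shop 2 against (Left, Far-R): payoffs 8, 6 → best response Far-L.
Shop 3 against (Far-L, Far-L): payoffs 4, 9 → best response Far-R.
Shop 3 against (Far-L, Left): payoffs 3, 0 → best response Right.
Shop 3 against (Left, Far-L): payoffs 0, 9 → best response Far-R.
Shop 3 against (Left, Left): payoffs 6, 0 → best response Right.
No profile is a mutual best response for all players.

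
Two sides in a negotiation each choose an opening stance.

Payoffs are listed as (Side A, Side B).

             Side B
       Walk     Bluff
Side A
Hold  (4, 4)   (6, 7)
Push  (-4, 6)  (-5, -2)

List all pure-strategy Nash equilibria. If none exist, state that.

The unique pure-strategy Nash equilibrium is (Hold, Bluff).

Check each profile: it is a Nash equilibrium iff no player can strictly gain by switching unilaterally.
(Hold, Walk): Side B can switch to Bluff (4 → 7). Not NE.
(Hold, Bluff): Side A gets 6, best alternative -5; Side B gets 7, best alternative 4. No profitable deviation — NE.
(Push, Walk): Side A can switch to Hold (-4 → 4). Not NE.
(Push, Bluff): Side A can switch to Hold (-5 → 6). Not NE.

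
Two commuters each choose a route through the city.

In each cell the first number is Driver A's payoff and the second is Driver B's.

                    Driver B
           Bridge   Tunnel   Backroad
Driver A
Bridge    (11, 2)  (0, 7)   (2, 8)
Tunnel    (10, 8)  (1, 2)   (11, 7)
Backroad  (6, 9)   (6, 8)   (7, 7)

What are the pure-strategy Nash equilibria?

No pure-strategy Nash equilibrium.

Driver A against Bridge: payoffs 11, 10, 6 → best response Bridge.
Driver A against Tunnel: payoffs 0, 1, 6 → best response Backroad.
Driver A against Backroad: payoffs 2, 11, 7 → best response Tunnel.
Driver B against Bridge: payoffs 2, 7, 8 → best response Backroad.
Driver B against Tunnel: payoffs 8, 2, 7 → best response Bridge.
Driver B against Backroad: payoffs 9, 8, 7 → best response Bridge.
No profile is a mutual best response for all players.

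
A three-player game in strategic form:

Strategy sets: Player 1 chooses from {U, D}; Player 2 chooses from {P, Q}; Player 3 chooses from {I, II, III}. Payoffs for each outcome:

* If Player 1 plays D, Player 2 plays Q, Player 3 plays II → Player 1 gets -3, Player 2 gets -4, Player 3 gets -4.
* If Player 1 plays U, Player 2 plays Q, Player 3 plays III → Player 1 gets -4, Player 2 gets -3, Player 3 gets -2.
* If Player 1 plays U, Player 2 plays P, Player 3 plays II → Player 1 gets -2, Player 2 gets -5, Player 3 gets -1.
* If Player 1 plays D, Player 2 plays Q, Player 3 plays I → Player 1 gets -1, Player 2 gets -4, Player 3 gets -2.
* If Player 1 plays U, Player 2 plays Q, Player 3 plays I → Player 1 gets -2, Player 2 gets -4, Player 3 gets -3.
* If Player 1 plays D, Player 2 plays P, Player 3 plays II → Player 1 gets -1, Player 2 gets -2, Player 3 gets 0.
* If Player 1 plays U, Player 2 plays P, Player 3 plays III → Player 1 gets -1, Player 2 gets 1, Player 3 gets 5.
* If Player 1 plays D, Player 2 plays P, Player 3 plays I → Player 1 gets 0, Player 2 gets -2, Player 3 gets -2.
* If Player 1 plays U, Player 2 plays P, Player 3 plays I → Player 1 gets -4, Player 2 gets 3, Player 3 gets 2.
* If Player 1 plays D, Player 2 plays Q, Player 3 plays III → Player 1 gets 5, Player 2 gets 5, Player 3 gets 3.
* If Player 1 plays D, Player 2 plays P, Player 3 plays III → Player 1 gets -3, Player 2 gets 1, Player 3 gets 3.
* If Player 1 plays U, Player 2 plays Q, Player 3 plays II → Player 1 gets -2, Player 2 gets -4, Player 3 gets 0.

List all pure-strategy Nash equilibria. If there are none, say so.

(U, P, III) and (U, Q, II) and (D, Q, III)

Check each profile: it is a Nash equilibrium iff no player can strictly gain by switching unilaterally.
(U, P, I): Player 1 can switch to D (-4 → 0). Not NE.
(U, P, II): Player 1 can switch to D (-2 → -1). Not NE.
(U, P, III): Player 1 gets -1, best alternative -3; Player 2 gets 1, best alternative -3; Player 3 gets 5, best alternative 2. No profitable deviation — NE.
(U, Q, I): Player 1 can switch to D (-2 → -1). Not NE.
(U, Q, II): Player 1 gets -2, best alternative -3; Player 2 gets -4, best alternative -5; Player 3 gets 0, best alternative -2. No profitable deviation — NE.
(U, Q, III): Player 1 can switch to D (-4 → 5). Not NE.
(D, P, I): Player 3 can switch to II (-2 → 0). Not NE.
(D, P, II): Player 3 can switch to III (0 → 3). Not NE.
(D, Q, III): Player 1 gets 5, best alternative -4; Player 2 gets 5, best alternative 1; Player 3 gets 3, best alternative -2. No profitable deviation — NE.
(The remaining 3 profiles each have a profitable deviation by the same check.)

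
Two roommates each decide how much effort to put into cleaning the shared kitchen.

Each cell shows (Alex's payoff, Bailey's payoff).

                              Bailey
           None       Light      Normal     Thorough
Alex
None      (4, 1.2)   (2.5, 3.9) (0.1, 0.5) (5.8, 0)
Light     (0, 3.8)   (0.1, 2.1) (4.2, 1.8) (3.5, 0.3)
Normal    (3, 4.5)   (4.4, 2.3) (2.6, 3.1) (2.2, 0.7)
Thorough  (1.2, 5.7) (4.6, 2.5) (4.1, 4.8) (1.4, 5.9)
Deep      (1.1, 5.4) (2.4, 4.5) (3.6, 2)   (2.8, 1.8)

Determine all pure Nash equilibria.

No pure-strategy Nash equilibrium.

Alex against None: payoffs 4, 0, 3, 1.2, 1.1 → best response None.
Alex against Light: payoffs 2.5, 0.1, 4.4, 4.6, 2.4 → best response Thorough.
Alex against Normal: payoffs 0.1, 4.2, 2.6, 4.1, 3.6 → best response Light.
Alex against Thorough: payoffs 5.8, 3.5, 2.2, 1.4, 2.8 → best response None.
Bailey against None: payoffs 1.2, 3.9, 0.5, 0 → best response Light.
Bailey against Light: payoffs 3.8, 2.1, 1.8, 0.3 → best response None.
Bailey against Normal: payoffs 4.5, 2.3, 3.1, 0.7 → best response None.
Bailey against Thorough: payoffs 5.7, 2.5, 4.8, 5.9 → best response Thorough.
Bailey against Deep: payoffs 5.4, 4.5, 2, 1.8 → best response None.
No profile is a mutual best response for all players.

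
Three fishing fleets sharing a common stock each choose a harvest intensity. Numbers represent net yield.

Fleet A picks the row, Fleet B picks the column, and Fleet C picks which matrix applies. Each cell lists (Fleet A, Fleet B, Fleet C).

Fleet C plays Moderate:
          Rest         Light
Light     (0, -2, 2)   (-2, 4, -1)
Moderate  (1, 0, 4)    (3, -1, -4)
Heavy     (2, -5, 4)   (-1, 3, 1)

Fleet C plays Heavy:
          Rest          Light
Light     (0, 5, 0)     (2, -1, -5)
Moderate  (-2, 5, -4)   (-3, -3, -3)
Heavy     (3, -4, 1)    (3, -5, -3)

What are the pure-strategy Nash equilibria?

No pure-strategy Nash equilibrium.

Fleet A against (Rest, Moderate): payoffs 0, 1, 2 → best response Heavy.
Fleet A against (Rest, Heavy): payoffs 0, -2, 3 → best response Heavy.
Fleet A against (Light, Moderate): payoffs -2, 3, -1 → best response Moderate.
Fleet A against (Light, Heavy): payoffs 2, -3, 3 → best response Heavy.
Fleet B against (Light, Moderate): payoffs -2, 4 → best response Light.
Fleet B against (Light, Heavy): payoffs 5, -1 → best response Rest.
Fleet B against (Moderate, Moderate): payoffs 0, -1 → best response Rest.
Fleet B against (Moderate, Heavy): payoffs 5, -3 → best response Rest.
Fleet B against (Heavy, Moderate): payoffs -5, 3 → best response Light.
Fleet B against (Heavy, Heavy): payoffs -4, -5 → best response Rest.
Fleet C against (Light, Rest): payoffs 2, 0 → best response Moderate.
Fleet C against (Light, Light): payoffs -1, -5 → best response Moderate.
Fleet C against (Moderate, Rest): payoffs 4, -4 → best response Moderate.
Fleet C against (Moderate, Light): payoffs -4, -3 → best response Heavy.
Fleet C against (Heavy, Rest): payoffs 4, 1 → best response Moderate.
Fleet C against (Heavy, Light): payoffs 1, -3 → best response Moderate.
No profile is a mutual best response for all players.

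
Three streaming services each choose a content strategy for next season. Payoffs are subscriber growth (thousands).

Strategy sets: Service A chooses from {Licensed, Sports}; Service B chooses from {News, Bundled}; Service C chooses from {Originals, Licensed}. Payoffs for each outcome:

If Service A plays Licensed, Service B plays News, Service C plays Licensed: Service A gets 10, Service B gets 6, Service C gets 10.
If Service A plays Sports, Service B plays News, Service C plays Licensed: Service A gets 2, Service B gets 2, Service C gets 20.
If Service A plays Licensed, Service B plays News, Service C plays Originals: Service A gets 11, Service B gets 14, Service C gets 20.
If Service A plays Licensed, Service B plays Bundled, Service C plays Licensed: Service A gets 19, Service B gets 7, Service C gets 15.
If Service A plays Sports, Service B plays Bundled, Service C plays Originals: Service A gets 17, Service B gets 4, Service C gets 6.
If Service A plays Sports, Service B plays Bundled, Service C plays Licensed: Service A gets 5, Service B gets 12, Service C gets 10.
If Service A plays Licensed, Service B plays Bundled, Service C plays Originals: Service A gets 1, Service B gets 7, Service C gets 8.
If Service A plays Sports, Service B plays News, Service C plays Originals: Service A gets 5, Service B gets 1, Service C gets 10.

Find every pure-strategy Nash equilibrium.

(Licensed, News, Originals): Service A gets 11, best alternative 5; Service B gets 14, best alternative 7; Service C gets 20, best alternative 10. No profitable deviation — NE.
(Licensed, News, Licensed): Service B can switch to Bundled (6 → 7). Not NE.
(Licensed, Bundled, Originals): Service A can switch to Sports (1 → 17). Not NE.
(Licensed, Bundled, Licensed): Service A gets 19, best alternative 5; Service B gets 7, best alternative 6; Service C gets 15, best alternative 8. No profitable deviation — NE.
(Sports, News, Originals): Service A can switch to Licensed (5 → 11). Not NE.
(Sports, News, Licensed): Service A can switch to Licensed (2 → 10). Not NE.
(Sports, Bundled, Originals): Service C can switch to Licensed (6 → 10). Not NE.
(Sports, Bundled, Licensed): Service A can switch to Licensed (5 → 19). Not NE.

The pure Nash equilibria are (Licensed, News, Originals) and (Licensed, Bundled, Licensed).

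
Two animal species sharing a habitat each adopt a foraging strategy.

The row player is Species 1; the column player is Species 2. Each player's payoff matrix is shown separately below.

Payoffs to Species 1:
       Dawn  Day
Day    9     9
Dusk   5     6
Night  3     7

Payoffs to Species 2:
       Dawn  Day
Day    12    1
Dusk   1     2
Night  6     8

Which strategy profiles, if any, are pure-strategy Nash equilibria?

The unique pure-strategy Nash equilibrium is (Day, Dawn).

Mark each player's best response to every combination of opponents' strategies; a profile where every player is best-responding is a pure Nash equilibrium.
Species 1 against Dawn: payoffs 9, 5, 3 → best response Day.
Species 1 against Day: payoffs 9, 6, 7 → best response Day.
Species 2 against Day: payoffs 12, 1 → best response Dawn.
Species 2 against Dusk: payoffs 1, 2 → best response Day.
Species 2 against Night: payoffs 6, 8 → best response Day.
Mutual best responses: (Day, Dawn).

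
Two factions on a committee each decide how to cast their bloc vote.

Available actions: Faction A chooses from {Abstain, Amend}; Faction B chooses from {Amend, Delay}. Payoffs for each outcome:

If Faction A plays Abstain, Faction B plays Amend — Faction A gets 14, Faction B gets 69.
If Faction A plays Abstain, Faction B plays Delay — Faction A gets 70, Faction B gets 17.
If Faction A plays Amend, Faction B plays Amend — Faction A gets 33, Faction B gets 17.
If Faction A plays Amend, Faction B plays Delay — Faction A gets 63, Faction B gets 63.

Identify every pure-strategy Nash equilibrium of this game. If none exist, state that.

(Abstain, Amend): Faction A can switch to Amend (14 → 33). Not NE.
(Abstain, Delay): Faction B can switch to Amend (17 → 69). Not NE.
(Amend, Amend): Faction B can switch to Delay (17 → 63). Not NE.
(Amend, Delay): Faction A can switch to Abstain (63 → 70). Not NE.

none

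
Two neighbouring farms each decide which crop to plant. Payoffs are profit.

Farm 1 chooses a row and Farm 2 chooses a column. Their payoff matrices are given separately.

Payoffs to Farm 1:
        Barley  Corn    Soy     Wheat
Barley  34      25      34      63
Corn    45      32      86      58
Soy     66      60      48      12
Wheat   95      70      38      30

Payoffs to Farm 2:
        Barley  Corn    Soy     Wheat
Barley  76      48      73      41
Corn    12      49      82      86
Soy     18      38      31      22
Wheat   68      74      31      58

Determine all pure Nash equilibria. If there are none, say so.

For each strategy profile, look for a profitable unilateral deviation.
(Barley, Barley): Farm 1 can switch to Corn (34 → 45). Not NE.
(Barley, Corn): Farm 1 can switch to Corn (25 → 32). Not NE.
(Barley, Soy): Farm 1 can switch to Corn (34 → 86). Not NE.
(Barley, Wheat): Farm 2 can switch to Barley (41 → 76). Not NE.
(Corn, Barley): Farm 1 can switch to Soy (45 → 66). Not NE.
(Corn, Corn): Farm 1 can switch to Soy (32 → 60). Not NE.
(Wheat, Corn): Farm 1 gets 70, best alternative 60; Farm 2 gets 74, best alternative 68. No profitable deviation — NE.
(The remaining 9 profiles each have a profitable deviation by the same check.)

Pure NE: (Wheat, Corn)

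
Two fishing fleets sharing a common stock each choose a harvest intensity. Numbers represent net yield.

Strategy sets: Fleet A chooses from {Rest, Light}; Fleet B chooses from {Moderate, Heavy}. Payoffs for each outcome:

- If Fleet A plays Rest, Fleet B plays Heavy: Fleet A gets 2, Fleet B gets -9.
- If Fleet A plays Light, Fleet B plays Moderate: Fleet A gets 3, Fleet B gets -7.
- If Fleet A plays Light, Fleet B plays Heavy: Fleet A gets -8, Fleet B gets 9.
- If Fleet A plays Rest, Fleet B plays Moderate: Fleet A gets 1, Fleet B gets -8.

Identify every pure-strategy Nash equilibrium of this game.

Mark each player's best response to every combination of opponents' strategies; a profile where every player is best-responding is a pure Nash equilibrium.
Fleet A against Moderate: payoffs 1, 3 → best response Light.
Fleet A against Heavy: payoffs 2, -8 → best response Rest.
Fleet B against Rest: payoffs -8, -9 → best response Moderate.
Fleet B against Light: payoffs -7, 9 → best response Heavy.
No profile is a mutual best response for all players.

No pure-strategy Nash equilibrium.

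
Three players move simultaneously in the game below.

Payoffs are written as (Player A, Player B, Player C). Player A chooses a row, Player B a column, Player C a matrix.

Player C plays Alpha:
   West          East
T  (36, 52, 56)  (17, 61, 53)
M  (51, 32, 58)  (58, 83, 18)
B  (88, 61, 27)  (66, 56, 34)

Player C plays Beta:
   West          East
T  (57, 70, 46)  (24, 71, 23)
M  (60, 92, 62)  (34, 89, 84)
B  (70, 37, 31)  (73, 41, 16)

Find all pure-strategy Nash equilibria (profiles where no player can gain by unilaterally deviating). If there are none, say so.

No pure-strategy Nash equilibrium.

Player A against (West, Alpha): payoffs 36, 51, 88 → best response B.
Player A against (West, Beta): payoffs 57, 60, 70 → best response B.
Player A against (East, Alpha): payoffs 17, 58, 66 → best response B.
Player A against (East, Beta): payoffs 24, 34, 73 → best response B.
Player B against (T, Alpha): payoffs 52, 61 → best response East.
Player B against (T, Beta): payoffs 70, 71 → best response East.
Player B against (M, Alpha): payoffs 32, 83 → best response East.
Player B against (M, Beta): payoffs 92, 89 → best response West.
Player B against (B, Alpha): payoffs 61, 56 → best response West.
Player B against (B, Beta): payoffs 37, 41 → best response East.
Player C against (T, West): payoffs 56, 46 → best response Alpha.
Player C against (T, East): payoffs 53, 23 → best response Alpha.
Player C against (M, West): payoffs 58, 62 → best response Beta.
Player C against (M, East): payoffs 18, 84 → best response Beta.
Player C against (B, West): payoffs 27, 31 → best response Beta.
Player C against (B, East): payoffs 34, 16 → best response Alpha.
No profile is a mutual best response for all players.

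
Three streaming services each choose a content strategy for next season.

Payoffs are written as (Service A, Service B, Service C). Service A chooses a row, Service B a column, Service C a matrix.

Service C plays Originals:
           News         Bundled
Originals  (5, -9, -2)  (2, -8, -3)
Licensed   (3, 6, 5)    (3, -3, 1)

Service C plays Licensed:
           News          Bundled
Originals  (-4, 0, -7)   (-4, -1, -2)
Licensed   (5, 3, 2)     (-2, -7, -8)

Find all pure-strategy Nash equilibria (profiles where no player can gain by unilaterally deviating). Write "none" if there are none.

none

For each strategy profile, look for a profitable unilateral deviation.
(Originals, News, Originals): Service B can switch to Bundled (-9 → -8). Not NE.
(Originals, News, Licensed): Service A can switch to Licensed (-4 → 5). Not NE.
(Originals, Bundled, Originals): Service A can switch to Licensed (2 → 3). Not NE.
(Originals, Bundled, Licensed): Service A can switch to Licensed (-4 → -2). Not NE.
(Licensed, News, Originals): Service A can switch to Originals (3 → 5). Not NE.
(Licensed, News, Licensed): Service C can switch to Originals (2 → 5). Not NE.
(Licensed, Bundled, Originals): Service B can switch to News (-3 → 6). Not NE.
(Licensed, Bundled, Licensed): Service B can switch to News (-7 → 3). Not NE.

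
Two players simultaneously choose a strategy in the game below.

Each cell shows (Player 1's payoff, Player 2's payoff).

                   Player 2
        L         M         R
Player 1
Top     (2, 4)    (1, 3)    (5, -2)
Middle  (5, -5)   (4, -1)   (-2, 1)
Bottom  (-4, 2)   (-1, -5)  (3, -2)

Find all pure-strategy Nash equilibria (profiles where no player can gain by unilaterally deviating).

No pure-strategy Nash equilibrium.

(Top, L): Player 1 can switch to Middle (2 → 5). Not NE.
(Top, M): Player 1 can switch to Middle (1 → 4). Not NE.
(Top, R): Player 2 can switch to L (-2 → 4). Not NE.
(Middle, L): Player 2 can switch to M (-5 → -1). Not NE.
(Middle, M): Player 2 can switch to R (-1 → 1). Not NE.
(Middle, R): Player 1 can switch to Top (-2 → 5). Not NE.
(The remaining 3 profiles each have a profitable deviation by the same check.)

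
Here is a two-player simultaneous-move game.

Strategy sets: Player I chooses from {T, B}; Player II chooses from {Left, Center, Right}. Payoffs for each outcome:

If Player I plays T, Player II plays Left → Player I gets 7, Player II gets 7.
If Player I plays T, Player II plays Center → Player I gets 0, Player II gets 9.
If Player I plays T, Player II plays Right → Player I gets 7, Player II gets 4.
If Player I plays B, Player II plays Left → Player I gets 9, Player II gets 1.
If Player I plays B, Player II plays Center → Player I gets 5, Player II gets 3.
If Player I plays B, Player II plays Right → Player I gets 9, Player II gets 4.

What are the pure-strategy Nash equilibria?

(B, Right)

Player I against Left: payoffs 7, 9 → best response B.
Player I against Center: payoffs 0, 5 → best response B.
Player I against Right: payoffs 7, 9 → best response B.
Player II against T: payoffs 7, 9, 4 → best response Center.
Player II against B: payoffs 1, 3, 4 → best response Right.
Mutual best responses: (B, Right).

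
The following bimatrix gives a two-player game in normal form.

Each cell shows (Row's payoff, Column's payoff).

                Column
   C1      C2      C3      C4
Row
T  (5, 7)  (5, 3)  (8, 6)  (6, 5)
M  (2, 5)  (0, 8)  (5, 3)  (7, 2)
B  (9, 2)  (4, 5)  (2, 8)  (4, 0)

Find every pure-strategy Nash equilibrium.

Row against C1: payoffs 5, 2, 9 → best response B.
Row against C2: payoffs 5, 0, 4 → best response T.
Row against C3: payoffs 8, 5, 2 → best response T.
Row against C4: payoffs 6, 7, 4 → best response M.
Column against T: payoffs 7, 3, 6, 5 → best response C1.
Column against M: payoffs 5, 8, 3, 2 → best response C2.
Column against B: payoffs 2, 5, 8, 0 → best response C3.
No profile is a mutual best response for all players.

This game has no pure Nash equilibrium.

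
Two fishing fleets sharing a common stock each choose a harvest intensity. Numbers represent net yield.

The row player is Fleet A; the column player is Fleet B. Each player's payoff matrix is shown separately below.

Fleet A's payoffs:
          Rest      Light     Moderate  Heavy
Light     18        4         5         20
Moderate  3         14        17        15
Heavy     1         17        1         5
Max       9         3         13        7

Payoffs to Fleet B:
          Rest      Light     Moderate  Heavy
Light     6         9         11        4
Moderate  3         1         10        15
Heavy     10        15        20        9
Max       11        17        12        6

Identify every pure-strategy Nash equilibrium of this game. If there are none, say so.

none

(Light, Rest): Fleet B can switch to Light (6 → 9). Not NE.
(Light, Light): Fleet A can switch to Moderate (4 → 14). Not NE.
(Light, Moderate): Fleet A can switch to Moderate (5 → 17). Not NE.
(Light, Heavy): Fleet B can switch to Rest (4 → 6). Not NE.
(Moderate, Rest): Fleet A can switch to Light (3 → 18). Not NE.
(Moderate, Light): Fleet A can switch to Heavy (14 → 17). Not NE.
(Moderate, Moderate): Fleet B can switch to Heavy (10 → 15). Not NE.
(Moderate, Heavy): Fleet A can switch to Light (15 → 20). Not NE.
(The remaining 8 profiles each have a profitable deviation by the same check.)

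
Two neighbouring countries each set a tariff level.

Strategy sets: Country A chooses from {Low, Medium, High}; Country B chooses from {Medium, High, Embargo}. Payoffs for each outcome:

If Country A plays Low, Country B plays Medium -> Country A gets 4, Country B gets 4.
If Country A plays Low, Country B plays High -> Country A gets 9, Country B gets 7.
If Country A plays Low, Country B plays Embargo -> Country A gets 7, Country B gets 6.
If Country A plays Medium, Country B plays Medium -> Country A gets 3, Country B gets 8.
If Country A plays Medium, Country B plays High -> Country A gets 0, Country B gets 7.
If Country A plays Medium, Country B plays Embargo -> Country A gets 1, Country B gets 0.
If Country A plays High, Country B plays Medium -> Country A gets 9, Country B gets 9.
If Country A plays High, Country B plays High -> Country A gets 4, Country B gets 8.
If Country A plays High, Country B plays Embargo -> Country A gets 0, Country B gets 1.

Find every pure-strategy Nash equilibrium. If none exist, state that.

(Low, High); (High, Medium)

(Low, Medium): Country A can switch to High (4 → 9). Not NE.
(Low, High): Country A gets 9, best alternative 4; Country B gets 7, best alternative 6. No profitable deviation — NE.
(Low, Embargo): Country B can switch to High (6 → 7). Not NE.
(Medium, Medium): Country A can switch to Low (3 → 4). Not NE.
(Medium, High): Country A can switch to Low (0 → 9). Not NE.
(Medium, Embargo): Country A can switch to Low (1 → 7). Not NE.
(High, Medium): Country A gets 9, best alternative 4; Country B gets 9, best alternative 8. No profitable deviation — NE.
(High, High): Country A can switch to Low (4 → 9). Not NE.
(High, Embargo): Country A can switch to Low (0 → 7). Not NE.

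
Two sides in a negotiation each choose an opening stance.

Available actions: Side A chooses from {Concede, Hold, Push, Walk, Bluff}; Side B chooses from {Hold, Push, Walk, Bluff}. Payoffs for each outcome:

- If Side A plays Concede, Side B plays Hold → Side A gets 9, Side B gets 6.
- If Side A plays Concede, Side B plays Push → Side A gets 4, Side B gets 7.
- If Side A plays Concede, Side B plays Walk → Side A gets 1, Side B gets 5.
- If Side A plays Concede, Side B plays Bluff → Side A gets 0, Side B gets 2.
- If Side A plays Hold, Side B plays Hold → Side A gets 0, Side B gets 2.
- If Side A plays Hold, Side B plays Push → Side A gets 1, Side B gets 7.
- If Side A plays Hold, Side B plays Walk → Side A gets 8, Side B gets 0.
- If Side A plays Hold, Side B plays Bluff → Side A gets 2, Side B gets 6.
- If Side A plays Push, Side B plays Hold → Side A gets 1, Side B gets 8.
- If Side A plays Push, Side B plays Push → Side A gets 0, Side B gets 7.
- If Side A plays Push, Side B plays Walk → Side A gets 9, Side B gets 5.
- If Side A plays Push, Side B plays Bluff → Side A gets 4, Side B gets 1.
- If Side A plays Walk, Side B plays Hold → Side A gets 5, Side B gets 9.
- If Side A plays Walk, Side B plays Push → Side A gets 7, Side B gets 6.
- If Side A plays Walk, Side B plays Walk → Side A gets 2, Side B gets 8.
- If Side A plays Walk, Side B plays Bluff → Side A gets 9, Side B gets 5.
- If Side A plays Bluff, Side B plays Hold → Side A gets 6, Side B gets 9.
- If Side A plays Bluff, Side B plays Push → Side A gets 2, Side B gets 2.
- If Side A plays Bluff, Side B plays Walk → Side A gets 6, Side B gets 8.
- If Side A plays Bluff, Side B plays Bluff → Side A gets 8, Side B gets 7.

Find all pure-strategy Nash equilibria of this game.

Mark each player's best response to every combination of opponents' strategies; a profile where every player is best-responding is a pure Nash equilibrium.
Side A against Hold: payoffs 9, 0, 1, 5, 6 → best response Concede.
Side A against Push: payoffs 4, 1, 0, 7, 2 → best response Walk.
Side A against Walk: payoffs 1, 8, 9, 2, 6 → best response Push.
Side A against Bluff: payoffs 0, 2, 4, 9, 8 → best response Walk.
Side B against Concede: payoffs 6, 7, 5, 2 → best response Push.
Side B against Hold: payoffs 2, 7, 0, 6 → best response Push.
Side B against Push: payoffs 8, 7, 5, 1 → best response Hold.
Side B against Walk: payoffs 9, 6, 8, 5 → best response Hold.
Side B against Bluff: payoffs 9, 2, 8, 7 → best response Hold.
No profile is a mutual best response for all players.

This game has no pure Nash equilibrium.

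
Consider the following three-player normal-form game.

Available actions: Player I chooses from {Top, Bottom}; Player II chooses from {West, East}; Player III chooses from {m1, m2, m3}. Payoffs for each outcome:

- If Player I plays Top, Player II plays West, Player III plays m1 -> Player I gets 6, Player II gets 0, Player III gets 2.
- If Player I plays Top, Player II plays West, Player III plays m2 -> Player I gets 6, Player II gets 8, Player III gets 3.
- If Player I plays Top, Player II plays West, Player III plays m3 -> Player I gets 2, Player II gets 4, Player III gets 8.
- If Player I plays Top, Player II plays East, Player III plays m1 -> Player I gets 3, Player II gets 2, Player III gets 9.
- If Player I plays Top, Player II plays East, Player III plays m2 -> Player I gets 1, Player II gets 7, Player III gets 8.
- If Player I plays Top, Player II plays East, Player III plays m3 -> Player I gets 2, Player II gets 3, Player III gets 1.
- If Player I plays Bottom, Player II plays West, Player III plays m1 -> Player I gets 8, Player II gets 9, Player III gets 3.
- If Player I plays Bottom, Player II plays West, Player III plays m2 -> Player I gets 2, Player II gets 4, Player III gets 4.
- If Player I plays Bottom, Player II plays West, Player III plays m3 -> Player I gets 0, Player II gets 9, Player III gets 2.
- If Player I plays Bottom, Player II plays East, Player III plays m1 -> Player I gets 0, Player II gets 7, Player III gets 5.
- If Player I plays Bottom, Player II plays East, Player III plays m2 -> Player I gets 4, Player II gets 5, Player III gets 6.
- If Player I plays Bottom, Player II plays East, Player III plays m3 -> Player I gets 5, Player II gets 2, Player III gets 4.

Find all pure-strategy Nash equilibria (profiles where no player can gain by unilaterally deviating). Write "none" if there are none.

For each player, find the best response to each opponent profile; mutual best responses are the pure NE.
Player I against (West, m1): payoffs 6, 8 → best response Bottom.
Player I against (West, m2): payoffs 6, 2 → best response Top.
Player I against (West, m3): payoffs 2, 0 → best response Top.
Player I against (East, m1): payoffs 3, 0 → best response Top.
Player I against (East, m2): payoffs 1, 4 → best response Bottom.
Player I against (East, m3): payoffs 2, 5 → best response Bottom.
Player II against (Top, m1): payoffs 0, 2 → best response East.
Player II against (Top, m2): payoffs 8, 7 → best response West.
Player II against (Top, m3): payoffs 4, 3 → best response West.
Player II against (Bottom, m1): payoffs 9, 7 → best response West.
Player II against (Bottom, m2): payoffs 4, 5 → best response East.
Player II against (Bottom, m3): payoffs 9, 2 → best response West.
Player III against (Top, West): payoffs 2, 3, 8 → best response m3.
Player III against (Top, East): payoffs 9, 8, 1 → best response m1.
Player III against (Bottom, West): payoffs 3, 4, 2 → best response m2.
Player III against (Bottom, East): payoffs 5, 6, 4 → best response m2.
Mutual best responses: (Top, West, m3); (Top, East, m1); (Bottom, East, m2).

Pure-strategy Nash equilibria: (Top, West, m3), (Top, East, m1), (Bottom, East, m2)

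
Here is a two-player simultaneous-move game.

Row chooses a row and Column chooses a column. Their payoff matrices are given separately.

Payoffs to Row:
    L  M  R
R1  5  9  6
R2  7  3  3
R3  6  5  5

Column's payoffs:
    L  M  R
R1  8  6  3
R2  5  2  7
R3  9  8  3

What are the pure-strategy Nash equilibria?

(R1, L): Row can switch to R2 (5 → 7). Not NE.
(R1, M): Column can switch to L (6 → 8). Not NE.
(R1, R): Column can switch to L (3 → 8). Not NE.
(R2, L): Column can switch to R (5 → 7). Not NE.
(R2, M): Row can switch to R1 (3 → 9). Not NE.
(R2, R): Row can switch to R1 (3 → 6). Not NE.
(R3, L): Row can switch to R2 (6 → 7). Not NE.
(R3, M): Row can switch to R1 (5 → 9). Not NE.
(R3, R): Row can switch to R1 (5 → 6). Not NE.

This game has no pure Nash equilibrium.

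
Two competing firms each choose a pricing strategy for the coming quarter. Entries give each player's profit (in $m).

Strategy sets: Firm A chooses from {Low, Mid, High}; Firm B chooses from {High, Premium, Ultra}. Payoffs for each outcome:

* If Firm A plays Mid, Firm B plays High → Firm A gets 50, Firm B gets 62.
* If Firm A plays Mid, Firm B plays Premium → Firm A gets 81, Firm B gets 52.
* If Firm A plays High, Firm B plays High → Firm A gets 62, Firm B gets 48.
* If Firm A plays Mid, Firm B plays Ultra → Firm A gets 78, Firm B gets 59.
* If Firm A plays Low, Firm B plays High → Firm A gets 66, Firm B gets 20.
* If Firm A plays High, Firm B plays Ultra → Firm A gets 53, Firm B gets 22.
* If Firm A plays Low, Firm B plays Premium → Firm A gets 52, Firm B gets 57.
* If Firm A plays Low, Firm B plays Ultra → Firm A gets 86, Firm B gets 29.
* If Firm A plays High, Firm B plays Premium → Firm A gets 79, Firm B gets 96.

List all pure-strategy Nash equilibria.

This game has no pure Nash equilibrium.

(Low, High): Firm B can switch to Premium (20 → 57). Not NE.
(Low, Premium): Firm A can switch to Mid (52 → 81). Not NE.
(Low, Ultra): Firm B can switch to Premium (29 → 57). Not NE.
(Mid, High): Firm A can switch to Low (50 → 66). Not NE.
(Mid, Premium): Firm B can switch to High (52 → 62). Not NE.
(Mid, Ultra): Firm A can switch to Low (78 → 86). Not NE.
(High, High): Firm A can switch to Low (62 → 66). Not NE.
(High, Premium): Firm A can switch to Mid (79 → 81). Not NE.
(High, Ultra): Firm A can switch to Low (53 → 86). Not NE.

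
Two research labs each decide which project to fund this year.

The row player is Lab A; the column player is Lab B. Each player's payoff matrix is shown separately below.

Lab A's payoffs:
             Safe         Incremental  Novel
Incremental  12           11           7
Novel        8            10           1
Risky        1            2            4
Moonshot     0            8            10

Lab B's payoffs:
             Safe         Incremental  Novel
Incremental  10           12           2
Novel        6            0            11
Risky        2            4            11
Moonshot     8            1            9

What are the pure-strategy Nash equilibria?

Lab A against Safe: payoffs 12, 8, 1, 0 → best response Incremental.
Lab A against Incremental: payoffs 11, 10, 2, 8 → best response Incremental.
Lab A against Novel: payoffs 7, 1, 4, 10 → best response Moonshot.
Lab B against Incremental: payoffs 10, 12, 2 → best response Incremental.
Lab B against Novel: payoffs 6, 0, 11 → best response Novel.
Lab B against Risky: payoffs 2, 4, 11 → best response Novel.
Lab B against Moonshot: payoffs 8, 1, 9 → best response Novel.
Mutual best responses: (Incremental, Incremental); (Moonshot, Novel).

(Incremental, Incremental); (Moonshot, Novel)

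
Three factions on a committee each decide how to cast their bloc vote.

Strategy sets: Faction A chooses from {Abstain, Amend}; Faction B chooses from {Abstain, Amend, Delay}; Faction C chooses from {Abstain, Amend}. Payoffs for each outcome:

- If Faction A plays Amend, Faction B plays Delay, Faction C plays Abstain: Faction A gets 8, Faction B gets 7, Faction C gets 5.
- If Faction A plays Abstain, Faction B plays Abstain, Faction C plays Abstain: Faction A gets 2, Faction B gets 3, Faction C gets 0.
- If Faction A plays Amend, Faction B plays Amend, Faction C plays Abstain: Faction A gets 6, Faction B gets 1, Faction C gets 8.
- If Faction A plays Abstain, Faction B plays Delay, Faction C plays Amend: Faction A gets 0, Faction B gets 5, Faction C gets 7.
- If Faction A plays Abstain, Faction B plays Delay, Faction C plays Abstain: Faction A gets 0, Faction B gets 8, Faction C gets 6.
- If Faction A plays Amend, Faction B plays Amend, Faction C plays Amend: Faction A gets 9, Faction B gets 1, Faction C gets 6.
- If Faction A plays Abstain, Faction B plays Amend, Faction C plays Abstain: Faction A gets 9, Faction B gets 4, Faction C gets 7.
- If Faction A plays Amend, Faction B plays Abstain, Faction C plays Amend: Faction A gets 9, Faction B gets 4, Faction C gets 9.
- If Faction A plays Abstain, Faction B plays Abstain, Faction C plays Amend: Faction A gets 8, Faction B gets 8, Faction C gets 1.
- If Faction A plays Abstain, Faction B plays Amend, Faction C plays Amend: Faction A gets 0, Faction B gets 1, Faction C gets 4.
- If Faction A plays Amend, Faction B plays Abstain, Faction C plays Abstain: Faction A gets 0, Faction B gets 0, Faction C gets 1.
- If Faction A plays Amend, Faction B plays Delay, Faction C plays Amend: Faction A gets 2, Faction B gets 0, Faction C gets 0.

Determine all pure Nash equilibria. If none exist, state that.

(Abstain, Abstain, Abstain): Faction B can switch to Amend (3 → 4). Not NE.
(Abstain, Abstain, Amend): Faction A can switch to Amend (8 → 9). Not NE.
(Abstain, Amend, Abstain): Faction B can switch to Delay (4 → 8). Not NE.
(Abstain, Amend, Amend): Faction A can switch to Amend (0 → 9). Not NE.
(Abstain, Delay, Abstain): Faction A can switch to Amend (0 → 8). Not NE.
(Abstain, Delay, Amend): Faction A can switch to Amend (0 → 2). Not NE.
(Amend, Abstain, Amend): Faction A gets 9, best alternative 8; Faction B gets 4, best alternative 1; Faction C gets 9, best alternative 1. No profitable deviation — NE.
(Amend, Delay, Abstain): Faction A gets 8, best alternative 0; Faction B gets 7, best alternative 1; Faction C gets 5, best alternative 0. No profitable deviation — NE.
(The remaining 4 profiles each have a profitable deviation by the same check.)

The pure Nash equilibria are (Amend, Abstain, Amend) and (Amend, Delay, Abstain).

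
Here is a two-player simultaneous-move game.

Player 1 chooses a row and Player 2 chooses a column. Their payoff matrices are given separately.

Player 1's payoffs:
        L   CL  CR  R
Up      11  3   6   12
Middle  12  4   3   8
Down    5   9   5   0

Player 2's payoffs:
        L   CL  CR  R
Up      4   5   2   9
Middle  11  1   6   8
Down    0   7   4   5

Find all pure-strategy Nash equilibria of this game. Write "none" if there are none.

Pure-strategy Nash equilibria: (Up, R) and (Middle, L) and (Down, CL)

For each strategy profile, look for a profitable unilateral deviation.
(Up, L): Player 1 can switch to Middle (11 → 12). Not NE.
(Up, CL): Player 1 can switch to Middle (3 → 4). Not NE.
(Up, CR): Player 2 can switch to L (2 → 4). Not NE.
(Up, R): Player 1 gets 12, best alternative 8; Player 2 gets 9, best alternative 5. No profitable deviation — NE.
(Middle, L): Player 1 gets 12, best alternative 11; Player 2 gets 11, best alternative 8. No profitable deviation — NE.
(Middle, CL): Player 1 can switch to Down (4 → 9). Not NE.
(Middle, CR): Player 1 can switch to Up (3 → 6). Not NE.
(Middle, R): Player 1 can switch to Up (8 → 12). Not NE.
(Down, L): Player 1 can switch to Up (5 → 11). Not NE.
(Down, CL): Player 1 gets 9, best alternative 4; Player 2 gets 7, best alternative 5. No profitable deviation — NE.
(Down, CR): Player 1 can switch to Up (5 → 6). Not NE.
(The remaining 1 profile has a profitable deviation by the same check.)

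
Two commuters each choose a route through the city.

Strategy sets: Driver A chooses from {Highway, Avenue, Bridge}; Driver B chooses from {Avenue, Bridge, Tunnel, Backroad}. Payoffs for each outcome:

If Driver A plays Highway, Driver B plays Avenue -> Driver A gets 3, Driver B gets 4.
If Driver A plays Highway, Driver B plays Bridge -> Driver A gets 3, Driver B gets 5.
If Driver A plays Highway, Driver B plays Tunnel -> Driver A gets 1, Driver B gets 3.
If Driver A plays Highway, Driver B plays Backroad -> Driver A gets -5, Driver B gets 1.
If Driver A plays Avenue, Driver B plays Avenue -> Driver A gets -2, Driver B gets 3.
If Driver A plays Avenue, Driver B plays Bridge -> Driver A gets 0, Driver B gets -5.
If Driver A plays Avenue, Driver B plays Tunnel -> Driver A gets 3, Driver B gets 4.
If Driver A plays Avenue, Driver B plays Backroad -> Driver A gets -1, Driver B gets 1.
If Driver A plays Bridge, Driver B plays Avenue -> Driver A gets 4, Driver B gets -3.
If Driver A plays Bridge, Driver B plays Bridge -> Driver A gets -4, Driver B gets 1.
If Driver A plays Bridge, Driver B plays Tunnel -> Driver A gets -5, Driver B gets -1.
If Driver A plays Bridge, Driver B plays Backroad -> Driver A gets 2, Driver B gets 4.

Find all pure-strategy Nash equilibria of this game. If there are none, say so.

For each player, find the best response to each opponent profile; mutual best responses are the pure NE.
Driver A against Avenue: payoffs 3, -2, 4 → best response Bridge.
Driver A against Bridge: payoffs 3, 0, -4 → best response Highway.
Driver A against Tunnel: payoffs 1, 3, -5 → best response Avenue.
Driver A against Backroad: payoffs -5, -1, 2 → best response Bridge.
Driver B against Highway: payoffs 4, 5, 3, 1 → best response Bridge.
Driver B against Avenue: payoffs 3, -5, 4, 1 → best response Tunnel.
Driver B against Bridge: payoffs -3, 1, -1, 4 → best response Backroad.
Mutual best responses: (Highway, Bridge); (Avenue, Tunnel); (Bridge, Backroad).

Pure-strategy Nash equilibria: (Highway, Bridge); (Avenue, Tunnel); (Bridge, Backroad)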